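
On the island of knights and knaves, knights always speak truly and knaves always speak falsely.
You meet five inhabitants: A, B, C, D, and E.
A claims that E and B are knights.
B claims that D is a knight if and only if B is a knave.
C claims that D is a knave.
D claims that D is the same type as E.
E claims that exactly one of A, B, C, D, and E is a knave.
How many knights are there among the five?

4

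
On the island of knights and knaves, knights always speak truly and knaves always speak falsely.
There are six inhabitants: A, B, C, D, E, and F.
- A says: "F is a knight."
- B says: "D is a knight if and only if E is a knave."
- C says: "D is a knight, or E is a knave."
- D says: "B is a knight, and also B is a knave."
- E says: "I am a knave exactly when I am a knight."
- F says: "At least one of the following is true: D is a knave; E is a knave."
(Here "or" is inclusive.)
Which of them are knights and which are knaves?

A is a knight, B is a knave, C is a knight, D is a knave, E is a knave, and F is a knight.

A is a knight, and the claim "F is a knight" is indeed true.
B (knave): "D is a knight if and only if E is a knave" — false. ✓
C is a knight; "D is a knight, or E is a knave" is true, as required.
D is a knave, so "B is a knight, and also B is a knave" must be false — and it is.
E is a knave; "I am a knave exactly when I am a knight" is false, as required.
Since F is a knight, "at least one of the following is true: D is a knave; E is a knave" needs to be true, which holds.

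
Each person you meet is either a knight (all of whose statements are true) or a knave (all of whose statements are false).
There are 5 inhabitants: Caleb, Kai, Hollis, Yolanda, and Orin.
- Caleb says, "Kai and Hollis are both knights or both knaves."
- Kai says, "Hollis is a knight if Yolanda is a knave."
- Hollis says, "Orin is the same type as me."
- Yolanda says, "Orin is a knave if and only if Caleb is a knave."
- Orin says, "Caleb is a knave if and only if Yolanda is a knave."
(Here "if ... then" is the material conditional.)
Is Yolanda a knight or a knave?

Consistent assignments: {Caleb=knight, Kai=knight, Hollis=knight, Yolanda=knight, Orin=knight}
In every consistent assignment, Yolanda is a knight.

Yolanda is a knight.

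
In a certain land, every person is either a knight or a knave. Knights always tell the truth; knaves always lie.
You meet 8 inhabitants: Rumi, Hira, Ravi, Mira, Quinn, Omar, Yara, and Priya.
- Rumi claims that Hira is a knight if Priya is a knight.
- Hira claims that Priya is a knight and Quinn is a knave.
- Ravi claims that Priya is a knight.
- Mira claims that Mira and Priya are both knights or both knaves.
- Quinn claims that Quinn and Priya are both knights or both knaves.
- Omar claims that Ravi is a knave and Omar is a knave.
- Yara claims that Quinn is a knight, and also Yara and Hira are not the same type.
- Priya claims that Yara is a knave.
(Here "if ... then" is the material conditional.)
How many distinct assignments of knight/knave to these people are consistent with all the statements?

4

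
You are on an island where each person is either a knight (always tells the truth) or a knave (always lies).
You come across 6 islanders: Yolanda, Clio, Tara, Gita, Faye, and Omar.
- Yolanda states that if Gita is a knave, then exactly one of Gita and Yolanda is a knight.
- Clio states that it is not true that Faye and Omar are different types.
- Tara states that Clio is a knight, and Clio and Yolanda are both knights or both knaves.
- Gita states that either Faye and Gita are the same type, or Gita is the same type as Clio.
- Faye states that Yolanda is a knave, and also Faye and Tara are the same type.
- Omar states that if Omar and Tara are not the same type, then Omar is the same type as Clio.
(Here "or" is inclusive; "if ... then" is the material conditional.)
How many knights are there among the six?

The unique consistent assignment is Yolanda=knight, Clio=knight, Tara=knight, Gita=knight, Faye=knave, Omar=knave.
That has 4 knights.

4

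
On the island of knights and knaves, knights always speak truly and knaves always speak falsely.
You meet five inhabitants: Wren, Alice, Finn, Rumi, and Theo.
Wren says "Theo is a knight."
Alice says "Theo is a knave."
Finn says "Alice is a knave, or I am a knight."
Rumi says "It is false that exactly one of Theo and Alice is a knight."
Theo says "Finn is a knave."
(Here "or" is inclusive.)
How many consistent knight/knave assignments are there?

Consistent assignments:
  Wren=knave, Alice=knight, Finn=knight, Rumi=knave, Theo=knave

1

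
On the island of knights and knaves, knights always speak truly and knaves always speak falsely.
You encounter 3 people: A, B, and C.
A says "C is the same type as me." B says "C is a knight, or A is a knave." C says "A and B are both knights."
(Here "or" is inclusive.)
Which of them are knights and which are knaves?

Knights: A, B, and C. Knaves: none.

A is a knight, and the claim "C is the same type as me" is indeed true.
B is a knight, so "C is a knight, or A is a knave" must be true — and it is.
C (knight): "A and B are both knights" — true. ✓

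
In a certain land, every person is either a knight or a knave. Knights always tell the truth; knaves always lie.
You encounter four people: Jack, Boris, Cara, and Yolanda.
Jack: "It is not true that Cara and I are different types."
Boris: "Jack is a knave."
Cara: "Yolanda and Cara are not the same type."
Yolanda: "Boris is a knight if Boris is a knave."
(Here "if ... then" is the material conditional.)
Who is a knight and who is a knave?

Jack is a knight, Boris is a knave, Cara is a knight, and Yolanda is a knave.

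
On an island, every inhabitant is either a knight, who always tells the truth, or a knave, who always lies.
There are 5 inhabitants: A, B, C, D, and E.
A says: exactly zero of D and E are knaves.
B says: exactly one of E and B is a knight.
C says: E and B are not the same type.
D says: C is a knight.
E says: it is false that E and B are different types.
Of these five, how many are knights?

The unique consistent assignment is A=knave, B=knight, C=knight, D=knight, E=knave.
That has 3 knights.

3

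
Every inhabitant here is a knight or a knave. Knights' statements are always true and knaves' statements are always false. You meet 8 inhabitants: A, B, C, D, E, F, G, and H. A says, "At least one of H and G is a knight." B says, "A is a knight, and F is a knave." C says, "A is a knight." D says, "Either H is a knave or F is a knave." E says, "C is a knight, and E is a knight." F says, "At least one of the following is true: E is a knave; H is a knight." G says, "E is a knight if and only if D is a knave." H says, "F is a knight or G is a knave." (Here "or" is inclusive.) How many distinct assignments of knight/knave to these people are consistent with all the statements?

2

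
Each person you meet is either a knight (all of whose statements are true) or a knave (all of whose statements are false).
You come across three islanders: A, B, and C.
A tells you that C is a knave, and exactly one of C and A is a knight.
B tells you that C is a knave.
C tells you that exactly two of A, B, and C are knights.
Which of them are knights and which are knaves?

A is a knave; "C is a knave, and exactly one of C and A is a knight" is false, as required.
As a knight, B's statement "C is a knave" should be True; it is.
C (knave): "exactly two of A, B, and C are knights" — false. ✓

A is a knave, B is a knight, and C is a knave.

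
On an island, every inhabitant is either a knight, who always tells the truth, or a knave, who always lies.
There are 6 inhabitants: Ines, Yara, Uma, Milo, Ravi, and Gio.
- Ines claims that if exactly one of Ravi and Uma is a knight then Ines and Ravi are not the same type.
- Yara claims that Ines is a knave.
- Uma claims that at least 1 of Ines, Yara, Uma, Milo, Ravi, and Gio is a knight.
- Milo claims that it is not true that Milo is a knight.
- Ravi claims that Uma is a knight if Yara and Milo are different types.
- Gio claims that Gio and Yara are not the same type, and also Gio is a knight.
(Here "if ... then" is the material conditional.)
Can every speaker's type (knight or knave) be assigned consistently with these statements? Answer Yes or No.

No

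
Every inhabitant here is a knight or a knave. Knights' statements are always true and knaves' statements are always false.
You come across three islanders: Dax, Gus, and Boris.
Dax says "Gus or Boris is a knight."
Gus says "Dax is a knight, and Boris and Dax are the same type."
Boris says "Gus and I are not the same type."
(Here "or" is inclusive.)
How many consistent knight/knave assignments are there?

1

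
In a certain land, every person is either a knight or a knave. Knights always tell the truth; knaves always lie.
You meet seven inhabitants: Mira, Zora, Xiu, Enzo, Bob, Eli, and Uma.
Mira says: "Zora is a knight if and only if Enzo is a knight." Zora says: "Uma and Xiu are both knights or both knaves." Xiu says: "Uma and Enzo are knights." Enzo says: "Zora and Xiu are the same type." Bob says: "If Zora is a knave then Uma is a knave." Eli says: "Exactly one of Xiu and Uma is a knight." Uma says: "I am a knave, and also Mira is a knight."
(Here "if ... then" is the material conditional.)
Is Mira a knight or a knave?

Mira is a knave.

Consistent assignments: {Mira=knave, Zora=knight, Xiu=knave, Enzo=knave, Bob=knight, Eli=knave, Uma=knave}
In every consistent assignment, Mira is a knave.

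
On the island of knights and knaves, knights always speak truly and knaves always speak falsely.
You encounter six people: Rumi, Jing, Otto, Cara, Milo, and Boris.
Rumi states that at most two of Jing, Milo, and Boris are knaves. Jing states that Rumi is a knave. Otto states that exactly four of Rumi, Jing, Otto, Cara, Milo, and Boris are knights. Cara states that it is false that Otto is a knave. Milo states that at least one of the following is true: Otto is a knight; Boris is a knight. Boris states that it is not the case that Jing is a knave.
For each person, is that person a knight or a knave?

Rumi is a knight, and the claim "at most two of Jing, Milo, and Boris are knaves" is indeed True.
Jing is a knave, and the claim "Rumi is a knave" is indeed false.
Otto is a knight, and the claim "exactly four of Rumi, Jing, Otto, Cara, Milo, and Boris are knights" is indeed True.
Cara (knight): "it is false that Otto is a knave" — True. ✓
Since Milo is a knight, "at least one of the following is true: Otto is a knight; Boris is a knight" needs to be True, which holds.
Since Boris is a knave, "it is not the case that Jing is a knave" needs to be false, which holds.

Rumi is a knight, Jing is a knave, Otto is a knight, Cara is a knight, Milo is a knight, and Boris is a knave.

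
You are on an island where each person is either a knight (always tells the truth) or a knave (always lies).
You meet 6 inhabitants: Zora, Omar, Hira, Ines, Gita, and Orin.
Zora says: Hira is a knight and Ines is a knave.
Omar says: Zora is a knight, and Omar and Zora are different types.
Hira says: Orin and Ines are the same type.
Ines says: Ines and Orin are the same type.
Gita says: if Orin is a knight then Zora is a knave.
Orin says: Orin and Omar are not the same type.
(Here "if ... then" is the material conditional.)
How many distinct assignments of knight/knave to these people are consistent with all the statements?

Consistent assignments:
  Zora=knave, Omar=knave, Hira=knight, Ines=knight, Gita=knight, Orin=knight
  Zora=knave, Omar=knave, Hira=knave, Ines=knave, Gita=knight, Orin=knight

2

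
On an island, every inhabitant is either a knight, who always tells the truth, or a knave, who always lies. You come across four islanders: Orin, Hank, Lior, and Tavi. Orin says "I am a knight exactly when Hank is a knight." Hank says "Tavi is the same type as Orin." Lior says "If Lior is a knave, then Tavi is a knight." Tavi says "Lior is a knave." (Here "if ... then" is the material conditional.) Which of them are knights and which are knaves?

Since Orin is a knave, "I am a knight exactly when Hank is a knight" needs to be false, which holds.
Hank is a knight, so "Tavi is the same type as Orin" must be True — and it is.
Lior (knight): "if Lior is a knave, then Tavi is a knight" — True. ✓
As a knave, Tavi's statement "Lior is a knave" should be false; it is.

Orin is a knave, Hank is a knight, Lior is a knight, and Tavi is a knave.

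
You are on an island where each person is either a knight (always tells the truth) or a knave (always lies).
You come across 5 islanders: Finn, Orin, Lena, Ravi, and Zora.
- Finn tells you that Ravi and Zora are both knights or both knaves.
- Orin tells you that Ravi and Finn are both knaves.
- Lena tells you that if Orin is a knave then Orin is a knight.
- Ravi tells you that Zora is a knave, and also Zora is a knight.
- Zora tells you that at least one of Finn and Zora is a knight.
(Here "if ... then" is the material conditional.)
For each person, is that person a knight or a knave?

Finn is a knave, so "Ravi and Zora are both knights or both knaves" must be False — and it is.
Orin is a knight, and the claim "Ravi and Finn are both knaves" is indeed True.
Lena is a knight; "if Orin is a knave then Orin is a knight" is True, as required.
Ravi is a knave, so "Zora is a knave, and also Zora is a knight" must be False — and it is.
Zora is a knight, so "at least one of Finn and Zora is a knight" must be True — and it is.

Finn is a knave, Orin is a knight, Lena is a knight, Ravi is a knave, and Zora is a knight.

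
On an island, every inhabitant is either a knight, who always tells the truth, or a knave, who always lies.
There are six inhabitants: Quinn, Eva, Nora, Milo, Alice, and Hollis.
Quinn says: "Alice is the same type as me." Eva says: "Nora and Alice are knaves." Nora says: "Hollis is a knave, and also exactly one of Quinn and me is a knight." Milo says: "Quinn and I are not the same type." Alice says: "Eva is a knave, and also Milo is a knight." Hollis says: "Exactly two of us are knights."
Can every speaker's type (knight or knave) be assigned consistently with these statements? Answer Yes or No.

Yes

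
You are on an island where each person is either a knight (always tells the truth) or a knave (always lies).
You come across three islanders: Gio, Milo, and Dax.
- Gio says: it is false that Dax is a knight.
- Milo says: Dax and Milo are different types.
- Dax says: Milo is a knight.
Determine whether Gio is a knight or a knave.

Gio is a knight.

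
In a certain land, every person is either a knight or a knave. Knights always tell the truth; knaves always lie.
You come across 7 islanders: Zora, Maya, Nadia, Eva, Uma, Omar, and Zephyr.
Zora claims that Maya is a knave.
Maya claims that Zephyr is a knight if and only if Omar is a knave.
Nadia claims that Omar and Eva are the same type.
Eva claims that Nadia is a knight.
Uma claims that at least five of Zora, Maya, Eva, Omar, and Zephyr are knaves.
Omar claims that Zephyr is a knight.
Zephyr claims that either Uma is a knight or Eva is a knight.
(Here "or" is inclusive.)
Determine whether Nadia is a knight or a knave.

Nadia is a knight.

Consistent assignments: {Zora=knight, Maya=knave, Nadia=knight, Eva=knight, Uma=knave, Omar=knight, Zephyr=knight}
In every consistent assignment, Nadia is a knight.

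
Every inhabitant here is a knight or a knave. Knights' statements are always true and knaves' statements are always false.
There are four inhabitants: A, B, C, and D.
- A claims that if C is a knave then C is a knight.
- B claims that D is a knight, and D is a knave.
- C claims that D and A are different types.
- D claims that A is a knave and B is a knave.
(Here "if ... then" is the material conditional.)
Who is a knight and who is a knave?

A is a knight, B is a knave, C is a knight, and D is a knave.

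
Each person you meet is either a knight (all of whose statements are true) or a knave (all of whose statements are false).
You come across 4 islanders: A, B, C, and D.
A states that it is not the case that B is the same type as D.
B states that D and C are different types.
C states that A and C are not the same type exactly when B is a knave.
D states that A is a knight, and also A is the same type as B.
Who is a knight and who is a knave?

A is a knave, and the claim "it is not the case that B is the same type as D" is indeed False.
B is a knave, so "D and C are different types" must be False — and it is.
C is a knave, and the claim "A and C are not the same type exactly when B is a knave" is indeed False.
Since D is a knave, "A is a knight, and also A is the same type as B" needs to be False, which holds.

Knights: none. Knaves: A, B, C, and D.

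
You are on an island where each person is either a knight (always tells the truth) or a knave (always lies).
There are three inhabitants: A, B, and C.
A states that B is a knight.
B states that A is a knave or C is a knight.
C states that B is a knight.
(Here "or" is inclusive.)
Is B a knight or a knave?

B is a knight.

Consistent assignments: {A=knight, B=knight, C=knight}
In every consistent assignment, B is a knight.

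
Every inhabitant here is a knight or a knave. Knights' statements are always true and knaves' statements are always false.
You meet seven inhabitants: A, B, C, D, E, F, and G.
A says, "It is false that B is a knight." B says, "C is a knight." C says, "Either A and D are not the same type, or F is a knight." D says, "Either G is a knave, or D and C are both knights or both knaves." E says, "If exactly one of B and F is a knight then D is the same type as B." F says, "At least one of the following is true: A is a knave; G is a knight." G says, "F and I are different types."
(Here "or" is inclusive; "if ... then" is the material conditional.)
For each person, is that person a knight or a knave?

As a knight, A's statement "it is false that B is a knight" should be True; it is.
B is a knave, so "C is a knight" must be false — and it is.
C is a knave; "either A and D are not the same type, or F is a knight" is false, as required.
D is a knight, and the claim "either G is a knave, or D and C are both knights or both knaves" is indeed True.
Since E is a knight, "if exactly one of B and F is a knight then D is the same type as B" needs to be True, which holds.
As a knave, F's statement "at least one of the following is true: A is a knave; G is a knight" should be false; it is.
G is a knave, so "F and I are different types" must be false — and it is.

A is a knight, B is a knave, C is a knave, D is a knight, E is a knight, F is a knave, and G is a knave.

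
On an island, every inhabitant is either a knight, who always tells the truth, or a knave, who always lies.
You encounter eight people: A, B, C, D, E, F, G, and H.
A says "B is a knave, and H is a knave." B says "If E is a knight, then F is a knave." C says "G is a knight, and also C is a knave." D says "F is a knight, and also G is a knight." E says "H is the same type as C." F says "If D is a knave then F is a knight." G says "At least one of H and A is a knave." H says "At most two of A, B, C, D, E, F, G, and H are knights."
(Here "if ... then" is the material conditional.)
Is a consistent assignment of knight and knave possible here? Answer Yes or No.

No

Checking all 256 assignments, each has at least one speaker whose statement's truth value contradicts their type.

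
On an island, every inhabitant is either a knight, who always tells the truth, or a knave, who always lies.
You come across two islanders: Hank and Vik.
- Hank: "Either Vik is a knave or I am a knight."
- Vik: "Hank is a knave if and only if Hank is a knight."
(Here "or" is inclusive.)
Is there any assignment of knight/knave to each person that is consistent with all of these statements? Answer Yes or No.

Yes

One consistent assignment: Hank=knight, Vik=knave.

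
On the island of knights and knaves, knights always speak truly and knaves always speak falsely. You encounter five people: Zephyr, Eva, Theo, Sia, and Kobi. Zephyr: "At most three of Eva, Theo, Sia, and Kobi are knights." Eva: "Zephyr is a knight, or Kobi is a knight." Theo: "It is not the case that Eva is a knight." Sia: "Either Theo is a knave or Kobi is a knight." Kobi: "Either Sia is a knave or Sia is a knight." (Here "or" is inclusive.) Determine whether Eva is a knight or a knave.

Eva is a knight.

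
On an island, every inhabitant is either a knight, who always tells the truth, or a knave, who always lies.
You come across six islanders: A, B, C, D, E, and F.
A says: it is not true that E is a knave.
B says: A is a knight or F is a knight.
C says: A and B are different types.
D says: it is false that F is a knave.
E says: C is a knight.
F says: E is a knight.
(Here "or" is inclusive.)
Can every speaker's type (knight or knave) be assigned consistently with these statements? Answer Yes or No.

Yes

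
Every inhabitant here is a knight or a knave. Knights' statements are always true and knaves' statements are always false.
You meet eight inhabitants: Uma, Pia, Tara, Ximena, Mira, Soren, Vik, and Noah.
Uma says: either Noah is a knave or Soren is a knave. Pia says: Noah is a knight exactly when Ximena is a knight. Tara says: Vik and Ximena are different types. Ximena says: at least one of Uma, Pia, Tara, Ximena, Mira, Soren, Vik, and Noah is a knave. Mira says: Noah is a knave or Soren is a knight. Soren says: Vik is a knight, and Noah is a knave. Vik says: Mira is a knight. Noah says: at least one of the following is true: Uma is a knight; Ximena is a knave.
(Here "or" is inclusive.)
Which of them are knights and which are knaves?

Uma is a knight, Pia is a knight, Tara is a knight, Ximena is a knight, Mira is a knave, Soren is a knave, Vik is a knave, and Noah is a knight.

Uma (knight): "either Noah is a knave or Soren is a knave" — true. ✓
Pia is a knight; "Noah is a knight exactly when Ximena is a knight" is true, as required.
Since Tara is a knight, "Vik and Ximena are different types" needs to be true, which holds.
Since Ximena is a knight, "at least one of Uma, Pia, Tara, Ximena, Mira, Soren, Vik, and Noah is a knave" needs to be true, which holds.
Mira is a knave, and the claim "Noah is a knave or Soren is a knight" is indeed False.
Since Soren is a knave, "Vik is a knight, and Noah is a knave" needs to be False, which holds.
Vik is a knave, and the claim "Mira is a knight" is indeed False.
Noah is a knight; "at least one of the following is true: Uma is a knight; Ximena is a knave" is true, as required.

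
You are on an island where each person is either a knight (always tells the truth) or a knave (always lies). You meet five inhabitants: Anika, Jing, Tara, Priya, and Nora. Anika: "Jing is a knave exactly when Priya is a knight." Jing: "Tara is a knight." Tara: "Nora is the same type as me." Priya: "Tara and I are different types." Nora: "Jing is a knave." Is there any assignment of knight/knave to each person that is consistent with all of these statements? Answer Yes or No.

One consistent assignment: Anika=knight, Jing=knave, Tara=knave, Priya=knight, Nora=knight.

Yes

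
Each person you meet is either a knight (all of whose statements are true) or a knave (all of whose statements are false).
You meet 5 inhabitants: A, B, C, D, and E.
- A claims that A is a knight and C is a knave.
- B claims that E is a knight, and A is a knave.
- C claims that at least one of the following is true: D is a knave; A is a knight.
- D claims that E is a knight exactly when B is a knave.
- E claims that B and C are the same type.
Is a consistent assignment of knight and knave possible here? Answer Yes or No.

Yes

One consistent assignment: A=knave, B=knight, C=knight, D=knave, E=knight.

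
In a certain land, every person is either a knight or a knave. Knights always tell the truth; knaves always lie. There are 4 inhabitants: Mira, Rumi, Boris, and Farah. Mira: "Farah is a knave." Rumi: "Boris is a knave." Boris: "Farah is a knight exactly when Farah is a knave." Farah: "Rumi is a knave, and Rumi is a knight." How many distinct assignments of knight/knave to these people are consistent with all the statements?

1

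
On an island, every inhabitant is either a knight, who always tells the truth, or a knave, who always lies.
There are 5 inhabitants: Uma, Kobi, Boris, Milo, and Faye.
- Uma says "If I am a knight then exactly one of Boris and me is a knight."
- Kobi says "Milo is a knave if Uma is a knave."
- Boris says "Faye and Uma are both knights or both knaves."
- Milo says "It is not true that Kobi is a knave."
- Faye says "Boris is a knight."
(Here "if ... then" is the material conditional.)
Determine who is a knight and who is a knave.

Uma (knight): "if I am a knight then exactly one of Boris and me is a knight" — True. ✓
Kobi is a knight, and the claim "Milo is a knave if Uma is a knave" is indeed True.
Boris is a knave; "Faye and Uma are both knights or both knaves" is False, as required.
Milo is a knight, and the claim "it is not true that Kobi is a knave" is indeed True.
As a knave, Faye's statement "Boris is a knight" should be False; it is.

Uma is a knight, Kobi is a knight, Boris is a knave, Milo is a knight, and Faye is a knave.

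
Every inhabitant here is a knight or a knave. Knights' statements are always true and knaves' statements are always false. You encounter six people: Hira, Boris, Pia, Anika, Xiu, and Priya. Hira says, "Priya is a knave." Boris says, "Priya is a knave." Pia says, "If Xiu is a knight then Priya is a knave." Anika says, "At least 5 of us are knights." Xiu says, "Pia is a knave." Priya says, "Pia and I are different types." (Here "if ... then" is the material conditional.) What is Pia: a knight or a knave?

Pia is a knave.

Consistent assignments: {Hira=knave, Boris=knave, Pia=knave, Anika=knave, Xiu=knight, Priya=knight}
In every consistent assignment, Pia is a knave.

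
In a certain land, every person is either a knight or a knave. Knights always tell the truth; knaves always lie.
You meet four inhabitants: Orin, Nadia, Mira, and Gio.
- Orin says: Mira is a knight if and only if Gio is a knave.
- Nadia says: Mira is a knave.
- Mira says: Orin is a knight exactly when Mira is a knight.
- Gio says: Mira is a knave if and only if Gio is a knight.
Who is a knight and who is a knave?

Orin is a knight, Nadia is a knight, Mira is a knave, and Gio is a knight.

As a knight, Orin's statement "Mira is a knight if and only if Gio is a knave" should be True; it is.
Nadia is a knight, so "Mira is a knave" must be True — and it is.
Mira is a knave, and the claim "Orin is a knight exactly when Mira is a knight" is indeed false.
Gio is a knight, and the claim "Mira is a knave if and only if Gio is a knight" is indeed True.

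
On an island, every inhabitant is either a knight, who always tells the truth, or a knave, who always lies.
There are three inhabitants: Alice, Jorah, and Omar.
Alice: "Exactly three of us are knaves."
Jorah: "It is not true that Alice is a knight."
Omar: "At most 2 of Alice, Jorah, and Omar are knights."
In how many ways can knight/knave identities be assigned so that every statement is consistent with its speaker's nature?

1

Consistent assignments:
  Alice=knave, Jorah=knight, Omar=knight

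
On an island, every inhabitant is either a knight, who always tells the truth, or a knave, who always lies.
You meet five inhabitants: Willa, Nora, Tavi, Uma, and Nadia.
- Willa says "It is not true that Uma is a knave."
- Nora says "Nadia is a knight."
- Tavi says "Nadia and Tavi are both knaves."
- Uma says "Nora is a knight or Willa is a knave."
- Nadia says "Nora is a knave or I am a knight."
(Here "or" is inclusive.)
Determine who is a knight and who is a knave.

Knights: Willa, Nora, Uma, and Nadia. Knaves: Tavi.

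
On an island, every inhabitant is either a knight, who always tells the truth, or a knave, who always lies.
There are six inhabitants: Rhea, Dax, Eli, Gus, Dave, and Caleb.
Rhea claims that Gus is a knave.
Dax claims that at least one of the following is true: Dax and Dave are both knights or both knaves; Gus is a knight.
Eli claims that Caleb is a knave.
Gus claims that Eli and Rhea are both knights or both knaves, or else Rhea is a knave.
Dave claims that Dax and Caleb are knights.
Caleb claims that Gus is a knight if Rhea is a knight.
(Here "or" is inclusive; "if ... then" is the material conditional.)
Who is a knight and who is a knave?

Rhea is a knave, Dax is a knight, Eli is a knave, Gus is a knight, Dave is a knight, and Caleb is a knight.

Rhea is a knave, and the claim "Gus is a knave" is indeed false.
Since Dax is a knight, "at least one of the following is true: Dax and Dave are both knights or both knaves; Gus is a knight" needs to be true, which holds.
Eli is a knave, so "Caleb is a knave" must be false — and it is.
Since Gus is a knight, "Eli and Rhea are both knights or both knaves, or else Rhea is a knave" needs to be true, which holds.
Dave is a knight; "Dax and Caleb are knights" is true, as required.
Caleb (knight): "Gus is a knight if Rhea is a knight" — true. ✓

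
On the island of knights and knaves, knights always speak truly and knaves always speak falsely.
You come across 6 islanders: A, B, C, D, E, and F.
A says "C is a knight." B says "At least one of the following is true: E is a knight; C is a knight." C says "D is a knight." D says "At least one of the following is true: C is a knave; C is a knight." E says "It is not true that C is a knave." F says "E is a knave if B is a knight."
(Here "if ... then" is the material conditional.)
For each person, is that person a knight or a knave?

A is a knight, B is a knight, C is a knight, D is a knight, E is a knight, and F is a knave.

Since A is a knight, "C is a knight" needs to be True, which holds.
B is a knight, and the claim "at least one of the following is true: E is a knight; C is a knight" is indeed True.
Since C is a knight, "D is a knight" needs to be True, which holds.
D (knight): "at least one of the following is true: C is a knave; C is a knight" — True. ✓
E (knight): "it is not true that C is a knave" — True. ✓
Since F is a knave, "E is a knave if B is a knight" needs to be false, which holds.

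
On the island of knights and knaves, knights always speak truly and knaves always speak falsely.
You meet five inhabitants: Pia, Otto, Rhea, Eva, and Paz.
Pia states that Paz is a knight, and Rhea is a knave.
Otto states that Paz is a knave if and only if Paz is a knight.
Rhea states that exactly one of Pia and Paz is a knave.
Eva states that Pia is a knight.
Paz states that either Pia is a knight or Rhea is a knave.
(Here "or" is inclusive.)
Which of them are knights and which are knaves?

Pia is a knight, Otto is a knave, Rhea is a knave, Eva is a knight, and Paz is a knight.

Pia is a knight, so "Paz is a knight, and Rhea is a knave" must be True — and it is.
Otto is a knave, so "Paz is a knave if and only if Paz is a knight" must be false — and it is.
Rhea (knave): "exactly one of Pia and Paz is a knave" — false. ✓
Since Eva is a knight, "Pia is a knight" needs to be True, which holds.
Paz is a knight; "either Pia is a knight or Rhea is a knave" is True, as required.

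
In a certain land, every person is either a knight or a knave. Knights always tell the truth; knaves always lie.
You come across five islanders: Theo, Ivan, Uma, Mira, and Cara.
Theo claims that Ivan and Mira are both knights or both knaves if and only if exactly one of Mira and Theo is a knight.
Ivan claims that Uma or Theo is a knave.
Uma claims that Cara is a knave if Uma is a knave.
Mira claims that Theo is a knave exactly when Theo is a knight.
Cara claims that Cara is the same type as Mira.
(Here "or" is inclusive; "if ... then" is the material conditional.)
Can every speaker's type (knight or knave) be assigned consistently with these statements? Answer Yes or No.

Checking all 32 assignments, each has at least one speaker whose statement's truth value contradicts their type.

No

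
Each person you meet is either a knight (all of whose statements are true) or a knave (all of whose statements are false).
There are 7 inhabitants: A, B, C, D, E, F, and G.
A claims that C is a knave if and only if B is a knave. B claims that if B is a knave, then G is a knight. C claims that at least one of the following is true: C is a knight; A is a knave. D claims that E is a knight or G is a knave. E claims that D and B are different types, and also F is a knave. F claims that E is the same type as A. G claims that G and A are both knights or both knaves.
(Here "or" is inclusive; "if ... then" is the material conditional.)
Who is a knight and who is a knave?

A is a knight, B is a knight, C is a knight, D is a knight, E is a knave, F is a knave, and G is a knave.

As a knight, A's statement "C is a knave if and only if B is a knave" should be true; it is.
As a knight, B's statement "if B is a knave, then G is a knight" should be true; it is.
C is a knight, and the claim "at least one of the following is true: C is a knight; A is a knave" is indeed true.
D is a knight; "E is a knight or G is a knave" is true, as required.
E is a knave, and the claim "D and B are different types, and also F is a knave" is indeed false.
As a knave, F's statement "E is the same type as A" should be false; it is.
G is a knave; "G and A are both knights or both knaves" is false, as required.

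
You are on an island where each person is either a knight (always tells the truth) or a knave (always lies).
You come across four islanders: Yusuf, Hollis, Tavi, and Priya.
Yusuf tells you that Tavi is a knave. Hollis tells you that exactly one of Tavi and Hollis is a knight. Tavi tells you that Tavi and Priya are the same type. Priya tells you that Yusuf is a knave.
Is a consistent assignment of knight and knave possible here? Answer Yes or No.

No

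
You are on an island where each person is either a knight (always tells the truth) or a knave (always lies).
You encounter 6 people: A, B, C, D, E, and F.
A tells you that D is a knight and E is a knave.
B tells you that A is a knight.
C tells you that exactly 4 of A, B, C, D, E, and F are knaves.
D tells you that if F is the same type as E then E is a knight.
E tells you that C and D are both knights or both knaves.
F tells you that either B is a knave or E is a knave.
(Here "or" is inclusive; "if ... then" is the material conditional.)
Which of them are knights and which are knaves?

Knights: A, B, D, and F. Knaves: C and E.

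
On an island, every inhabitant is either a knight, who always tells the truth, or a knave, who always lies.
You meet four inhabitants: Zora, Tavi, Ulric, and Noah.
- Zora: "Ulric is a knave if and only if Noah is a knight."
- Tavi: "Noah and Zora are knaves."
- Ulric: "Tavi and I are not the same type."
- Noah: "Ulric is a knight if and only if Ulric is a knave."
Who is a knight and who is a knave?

Suppose Zora is a knave. Then Zora's statement "Ulric is a knave if and only if Noah is a knight" would have to be false. Checking the 8 ways to assign the others, none is consistent with every speaker.
(For instance, with Tavi=knave, Ulric=knight, Noah=knave, Zora's claim "Ulric is a knave if and only if Noah is a knight" comes out true where it would need to be false.)
So Zora must be a knight, making "Ulric is a knave if and only if Noah is a knight" true. Taking Zora=knight, Tavi=knave, Ulric=knight, Noah=knave, each remaining statement checks out:
  Tavi (knave): "Noah and Zora are knaves" — false. ✓
  Ulric (knight): "Tavi and I are not the same type" — true. ✓
  Noah (knave): "Ulric is a knight if and only if Ulric is a knave" — false. ✓
This is the unique consistent assignment.

Zora is a knight, Tavi is a knave, Ulric is a knight, and Noah is a knave.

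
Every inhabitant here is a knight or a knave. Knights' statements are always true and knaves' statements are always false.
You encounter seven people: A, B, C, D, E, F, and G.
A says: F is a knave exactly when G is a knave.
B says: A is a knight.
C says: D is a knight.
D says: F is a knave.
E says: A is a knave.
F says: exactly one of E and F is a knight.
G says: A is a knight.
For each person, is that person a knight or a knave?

Knights: A, B, F, and G. Knaves: C, D, and E.

A is a knight, so "F is a knave exactly when G is a knave" must be True — and it is.
B is a knight, and the claim "A is a knight" is indeed True.
As a knave, C's statement "D is a knight" should be False; it is.
D is a knave, so "F is a knave" must be False — and it is.
E is a knave; "A is a knave" is False, as required.
F is a knight, and the claim "exactly one of E and F is a knight" is indeed True.
G is a knight, and the claim "A is a knight" is indeed True.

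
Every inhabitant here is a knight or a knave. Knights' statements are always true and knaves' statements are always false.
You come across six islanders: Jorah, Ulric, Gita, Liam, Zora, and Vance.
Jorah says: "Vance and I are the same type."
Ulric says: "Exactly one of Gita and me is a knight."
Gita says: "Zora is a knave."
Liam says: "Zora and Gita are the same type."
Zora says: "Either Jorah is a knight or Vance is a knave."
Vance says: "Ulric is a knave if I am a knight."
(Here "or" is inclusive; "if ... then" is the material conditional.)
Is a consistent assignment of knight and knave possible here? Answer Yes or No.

Yes

One consistent assignment: Jorah=knight, Ulric=knave, Gita=knave, Liam=knave, Zora=knight, Vance=knight.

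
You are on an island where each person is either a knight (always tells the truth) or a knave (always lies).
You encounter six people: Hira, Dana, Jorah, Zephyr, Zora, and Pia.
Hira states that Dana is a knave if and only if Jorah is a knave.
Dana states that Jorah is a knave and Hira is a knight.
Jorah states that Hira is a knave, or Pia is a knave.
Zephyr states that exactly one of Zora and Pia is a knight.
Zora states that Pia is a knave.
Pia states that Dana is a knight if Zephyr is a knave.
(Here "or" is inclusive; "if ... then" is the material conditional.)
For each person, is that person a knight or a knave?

Hira is a knave, and the claim "Dana is a knave if and only if Jorah is a knave" is indeed false.
Dana is a knave, so "Jorah is a knave and Hira is a knight" must be false — and it is.
Jorah (knight): "Hira is a knave, or Pia is a knave" — True. ✓
Zephyr is a knight, so "exactly one of Zora and Pia is a knight" must be True — and it is.
Zora (knave): "Pia is a knave" — false. ✓
Pia is a knight, and the claim "Dana is a knight if Zephyr is a knave" is indeed True.

Hira is a knave, Dana is a knave, Jorah is a knight, Zephyr is a knight, Zora is a knave, and Pia is a knight.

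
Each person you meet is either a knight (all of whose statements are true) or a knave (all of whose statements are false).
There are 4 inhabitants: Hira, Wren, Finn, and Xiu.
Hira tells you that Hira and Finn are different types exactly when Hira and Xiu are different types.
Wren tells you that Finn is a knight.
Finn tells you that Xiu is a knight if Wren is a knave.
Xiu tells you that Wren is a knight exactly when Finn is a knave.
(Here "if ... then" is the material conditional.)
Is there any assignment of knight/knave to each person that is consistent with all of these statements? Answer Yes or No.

Yes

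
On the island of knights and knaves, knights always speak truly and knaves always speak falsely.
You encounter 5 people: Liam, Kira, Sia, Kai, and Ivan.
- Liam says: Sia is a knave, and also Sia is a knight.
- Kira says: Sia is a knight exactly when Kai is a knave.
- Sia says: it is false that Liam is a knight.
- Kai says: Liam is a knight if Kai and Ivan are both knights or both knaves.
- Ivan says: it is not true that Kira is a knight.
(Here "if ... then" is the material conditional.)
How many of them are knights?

The unique consistent assignment is Liam=knave, Kira=knight, Sia=knight, Kai=knave, Ivan=knave.
That has 2 knights.

2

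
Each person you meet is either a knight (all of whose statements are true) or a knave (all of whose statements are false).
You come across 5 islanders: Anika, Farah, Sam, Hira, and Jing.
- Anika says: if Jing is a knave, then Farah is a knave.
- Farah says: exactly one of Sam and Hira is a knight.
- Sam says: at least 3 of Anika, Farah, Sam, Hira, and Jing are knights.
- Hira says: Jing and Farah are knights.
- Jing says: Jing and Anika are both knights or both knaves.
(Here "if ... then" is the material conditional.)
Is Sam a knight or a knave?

Consistent assignments: {Anika=knight, Farah=knave, Sam=knave, Hira=knave, Jing=knight}; {Anika=knight, Farah=knave, Sam=knave, Hira=knave, Jing=knave}
In every consistent assignment, Sam is a knave.

Sam is a knave.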